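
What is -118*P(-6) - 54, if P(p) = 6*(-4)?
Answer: 2778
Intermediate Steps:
P(p) = -24
-118*P(-6) - 54 = -118*(-24) - 54 = 2832 - 54 = 2778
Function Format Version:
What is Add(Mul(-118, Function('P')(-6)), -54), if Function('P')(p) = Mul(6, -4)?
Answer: 2778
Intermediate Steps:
Function('P')(p) = -24
Add(Mul(-118, Function('P')(-6)), -54) = Add(Mul(-118, -24), -54) = Add(2832, -54) = 2778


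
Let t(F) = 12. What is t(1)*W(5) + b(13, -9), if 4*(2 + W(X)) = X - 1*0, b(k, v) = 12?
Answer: 3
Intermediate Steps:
W(X) = -2 + X/4 (W(X) = -2 + (X - 1*0)/4 = -2 + (X + 0)/4 = -2 + X/4)
t(1)*W(5) + b(13, -9) = 12*(-2 + (1/4)*5) + 12 = 12*(-2 + 5/4) + 12 = 12*(-3/4) + 12 = -9 + 12 = 3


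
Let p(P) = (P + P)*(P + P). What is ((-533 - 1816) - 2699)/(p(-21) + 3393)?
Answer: -5048/5157 ≈ -0.97886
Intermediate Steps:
p(P) = 4*P² (p(P) = (2*P)*(2*P) = 4*P²)
((-533 - 1816) - 2699)/(p(-21) + 3393) = ((-533 - 1816) - 2699)/(4*(-21)² + 3393) = (-2349 - 2699)/(4*441 + 3393) = -5048/(1764 + 3393) = -5048/5157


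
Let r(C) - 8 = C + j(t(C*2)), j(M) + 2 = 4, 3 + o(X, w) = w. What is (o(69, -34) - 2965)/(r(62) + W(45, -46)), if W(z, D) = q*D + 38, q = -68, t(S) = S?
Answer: -1501/1619 ≈ -0.92712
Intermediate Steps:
o(X, w) = -3 + w
j(M) = 2 (j(M) = -2 + 4 = 2)
r(C) = 10 + C (r(C) = 8 + (C + 2) = 8 + (2 + C) = 10 + C)
W(z, D) = 38 - 68*D (W(z, D) = -68*D + 38 = 38 - 68*D)
(o(69, -34) - 2965)/(r(62) + W(45, -46)) = ((-3 - 34) - 2965)/((10 + 62) + (38 - 68*(-46))) = (-37 - 2965)/(72 + (38 + 3128)) = -3002/(72 + 3166) = -3002/3238 = -3002*1/3238 = -1501/1619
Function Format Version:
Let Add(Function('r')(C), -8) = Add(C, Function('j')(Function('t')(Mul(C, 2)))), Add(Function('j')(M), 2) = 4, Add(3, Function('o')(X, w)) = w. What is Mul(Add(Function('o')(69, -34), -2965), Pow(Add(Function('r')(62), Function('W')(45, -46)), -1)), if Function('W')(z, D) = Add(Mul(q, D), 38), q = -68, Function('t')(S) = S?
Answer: Rational(-1501, 1619) ≈ -0.92712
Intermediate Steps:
Function('o')(X, w) = Add(-3, w)
Function('j')(M) = 2 (Function('j')(M) = Add(-2, 4) = 2)
Function('r')(C) = Add(10, C) (Function('r')(C) = Add(8, Add(C, 2)) = Add(8, Add(2, C)) = Add(10, C))
Function('W')(z, D) = Add(38, Mul(-68, D)) (Function('W')(z, D) = Add(Mul(-68, D), 38) = Add(38, Mul(-68, D)))
Mul(Add(Function('o')(69, -34), -2965), Pow(Add(Function('r')(62), Function('W')(45, -46)), -1)) = Mul(Add(Add(-3, -34), -2965), Pow(Add(Add(10, 62), Add(38, Mul(-68, -46))), -1)) = Mul(Add(-37, -2965), Pow(Add(72, Add(38, 3128)), -1)) = Mul(-3002, Pow(Add(72, 3166), -1)) = Mul(-3002, Pow(3238, -1)) = Mul(-3002, Rational(1, 3238)) = Rational(-1501, 1619)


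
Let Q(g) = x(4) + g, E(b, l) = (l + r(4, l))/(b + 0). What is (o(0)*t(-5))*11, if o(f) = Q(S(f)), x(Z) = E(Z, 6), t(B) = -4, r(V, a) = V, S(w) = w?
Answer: -110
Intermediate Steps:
E(b, l) = (4 + l)/b (E(b, l) = (l + 4)/(b + 0) = (4 + l)/b)
x(Z) = 10/Z (x(Z) = (4 + 6)/Z = 10/Z)
Q(g) = 5/2 + g (Q(g) = 10/4 + g = 10*(¼) + g = 5/2 + g)
o(f) = 5/2 + f
(o(0)*t(-5))*11 = ((5/2 + 0)*(-4))*11 = ((5/2)*(-4))*11 = -10*11 = -110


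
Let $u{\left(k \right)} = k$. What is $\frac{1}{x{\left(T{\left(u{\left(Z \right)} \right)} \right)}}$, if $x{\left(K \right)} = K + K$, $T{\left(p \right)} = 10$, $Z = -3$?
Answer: $\frac{1}{20} \approx 0.05$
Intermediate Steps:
$x{\left(K \right)} = 2 K$
$\frac{1}{x{\left(T{\left(u{\left(Z \right)} \right)} \right)}} = \frac{1}{2 \cdot 10} = \frac{1}{20}$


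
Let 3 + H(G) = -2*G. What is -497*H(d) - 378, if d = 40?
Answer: 40873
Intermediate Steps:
H(G) = -3 - 2*G
-497*H(d) - 378 = -497*(-3 - 2*40) - 378 = -497*(-3 - 80) - 378 = -497*(-83) - 378 = 41251 - 378 = 40873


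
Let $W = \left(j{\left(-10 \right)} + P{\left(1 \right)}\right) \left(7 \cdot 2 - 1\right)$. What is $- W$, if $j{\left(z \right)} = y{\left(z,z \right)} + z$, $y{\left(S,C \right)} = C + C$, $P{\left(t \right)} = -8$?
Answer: $494$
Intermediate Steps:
$y{\left(S,C \right)} = 2 C$
$j{\left(z \right)} = 3 z$ ($j{\left(z \right)} = 2 z + z = 3 z$)
$W = -494$ ($W = \left(3 \left(-10\right) - 8\right) \left(7 \cdot 2 - 1\right) = \left(-30 - 8\right) \left(14 - 1\right) = \left(-38\right) 13 = -494$)
$- W = \left(-1\right) \left(-494\right) = 494$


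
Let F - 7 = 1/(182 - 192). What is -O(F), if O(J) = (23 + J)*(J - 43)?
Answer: 107939/100 ≈ 1079.4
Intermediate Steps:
F = 69/10 (F = 7 + 1/(182 - 192) = 7 + 1/(-10) = 7 - ⅒ = 69/10 ≈ 6.9000)
O(J) = (-43 + J)*(23 + J) (O(J) = (23 + J)*(-43 + J) = (-43 + J)*(23 + J))
-O(F) = -(-989 + (69/10)² - 20*69/10) = -(-989 + 4761/100 - 138) = -1*(-107939/100) = 107939/100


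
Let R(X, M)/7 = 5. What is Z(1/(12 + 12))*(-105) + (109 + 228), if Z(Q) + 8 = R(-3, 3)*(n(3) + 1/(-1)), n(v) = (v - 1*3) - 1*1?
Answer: 8527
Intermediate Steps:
R(X, M) = 35 (R(X, M) = 7*5 = 35)
n(v) = -4 + v (n(v) = (v - 3) - 1 = (-3 + v) - 1 = -4 + v)
Z(Q) = -78 (Z(Q) = -8 + 35*((-4 + 3) + 1/(-1)) = -8 + 35*(-1 - 1) = -8 + 35*(-2) = -8 - 70 = -78)
Z(1/(12 + 12))*(-105) + (109 + 228) = -78*(-105) + (109 + 228) = 8190 + 337 = 8527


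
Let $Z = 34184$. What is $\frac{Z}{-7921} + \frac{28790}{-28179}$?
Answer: $- \frac{1191316526}{223205859} \approx -5.3373$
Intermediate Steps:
$\frac{Z}{-7921} + \frac{28790}{-28179} = \frac{34184}{-7921} + \frac{28790}{-28179} = 34184 \left(- \frac{1}{7921}\right) + 28790 \left(- \frac{1}{28179}\right) = - \frac{34184}{7921} - \frac{28790}{28179} = - \frac{1191316526}{223205859}$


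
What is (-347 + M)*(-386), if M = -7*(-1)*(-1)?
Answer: 136644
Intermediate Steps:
M = -7 (M = 7*(-1) = -7)
(-347 + M)*(-386) = (-347 - 7)*(-386) = -354*(-386) = 136644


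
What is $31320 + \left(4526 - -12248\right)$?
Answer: $48094$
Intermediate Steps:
$31320 + \left(4526 - -12248\right) = 31320 + \left(4526 + 12248\right) = 31320 + 16774 = 48094$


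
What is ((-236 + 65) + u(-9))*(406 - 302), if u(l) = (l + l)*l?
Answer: -936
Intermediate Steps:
u(l) = 2*l² (u(l) = (2*l)*l = 2*l²)
((-236 + 65) + u(-9))*(406 - 302) = ((-236 + 65) + 2*(-9)²)*(406 - 302) = (-171 + 2*81)*104 = (-171 + 162)*104 = -9*104 = -936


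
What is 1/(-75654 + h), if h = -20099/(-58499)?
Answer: -58499/4425663247 ≈ -1.3218e-5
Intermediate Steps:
h = 20099/58499 (h = -20099*(-1/58499) = 20099/58499 ≈ 0.34358)
1/(-75654 + h) = 1/(-75654 + 20099/58499) = 1/(-4425663247/58499) = -58499/4425663247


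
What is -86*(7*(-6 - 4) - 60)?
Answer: 11180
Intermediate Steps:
-86*(7*(-6 - 4) - 60) = -86*(7*(-10) - 60) = -86*(-70 - 60) = -86*(-130) = 11180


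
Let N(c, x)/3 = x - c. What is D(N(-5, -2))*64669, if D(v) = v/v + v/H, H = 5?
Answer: 905366/5 ≈ 1.8107e+5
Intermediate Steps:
N(c, x) = -3*c + 3*x (N(c, x) = 3*(x - c) = -3*c + 3*x)
D(v) = 1 + v/5 (D(v) = v/v + v/5 = 1 + v*(1/5) = 1 + v/5)
D(N(-5, -2))*64669 = (1 + (-3*(-5) + 3*(-2))/5)*64669 = (1 + (15 - 6)/5)*64669 = (1 + (1/5)*9)*64669 = (1 + 9/5)*64669 = (14/5)*64669 = 905366/5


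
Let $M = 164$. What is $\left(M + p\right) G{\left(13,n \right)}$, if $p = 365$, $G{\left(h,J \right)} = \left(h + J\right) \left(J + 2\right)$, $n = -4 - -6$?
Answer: $31740$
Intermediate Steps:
$n = 2$ ($n = -4 + 6 = 2$)
$G{\left(h,J \right)} = \left(2 + J\right) \left(J + h\right)$ ($G{\left(h,J \right)} = \left(J + h\right) \left(2 + J\right) = \left(2 + J\right) \left(J + h\right)$)
$\left(M + p\right) G{\left(13,n \right)} = \left(164 + 365\right) \left(2^{2} + 2 \cdot 2 + 2 \cdot 13 + 2 \cdot 13\right) = 529 \left(4 + 4 + 26 + 26\right) = 529 \cdot 60 = 31740$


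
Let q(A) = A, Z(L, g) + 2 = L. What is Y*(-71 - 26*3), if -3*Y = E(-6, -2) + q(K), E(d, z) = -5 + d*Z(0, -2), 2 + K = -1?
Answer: 596/3 ≈ 198.67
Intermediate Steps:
Z(L, g) = -2 + L
K = -3 (K = -2 - 1 = -3)
E(d, z) = -5 - 2*d (E(d, z) = -5 + d*(-2 + 0) = -5 + d*(-2) = -5 - 2*d)
Y = -4/3 (Y = -((-5 - 2*(-6)) - 3)/3 = -((-5 + 12) - 3)/3 = -(7 - 3)/3 = -1/3*4 = -4/3 ≈ -1.3333)
Y*(-71 - 26*3) = -4*(-71 - 26*3)/3 = -4*(-71 - 78)/3 = -4/3*(-149) = 596/3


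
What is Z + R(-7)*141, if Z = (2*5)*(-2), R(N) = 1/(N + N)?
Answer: -421/14 ≈ -30.071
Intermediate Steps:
R(N) = 1/(2*N)
Z = -20 (Z = 10*(-2) = -20)
Z + R(-7)*141 = -20 + ((1/2)/(-7))*141 = -20 + ((1/2)*(-1/7))*141 = -20 - 1/14*141 = -20 - 141/14 = -421/14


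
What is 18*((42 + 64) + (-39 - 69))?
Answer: -36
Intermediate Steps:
18*((42 + 64) + (-39 - 69)) = 18*(106 - 108) = 18*(-2) = -36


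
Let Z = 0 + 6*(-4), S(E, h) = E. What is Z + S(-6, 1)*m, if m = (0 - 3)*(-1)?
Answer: -42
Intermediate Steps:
Z = -24 (Z = 0 - 24 = -24)
m = 3 (m = -3*(-1) = 3)
Z + S(-6, 1)*m = -24 - 6*3 = -24 - 18 = -42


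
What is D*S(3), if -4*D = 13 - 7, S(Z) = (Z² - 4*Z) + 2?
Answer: 3/2 ≈ 1.5000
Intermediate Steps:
S(Z) = 2 + Z² - 4*Z
D = -3/2 (D = -(13 - 7)/4 = -¼*6 = -3/2 ≈ -1.5000)
D*S(3) = -3*(2 + 3² - 4*3)/2 = -3*(2 + 9 - 12)/2 = -3/2*(-1) = 3/2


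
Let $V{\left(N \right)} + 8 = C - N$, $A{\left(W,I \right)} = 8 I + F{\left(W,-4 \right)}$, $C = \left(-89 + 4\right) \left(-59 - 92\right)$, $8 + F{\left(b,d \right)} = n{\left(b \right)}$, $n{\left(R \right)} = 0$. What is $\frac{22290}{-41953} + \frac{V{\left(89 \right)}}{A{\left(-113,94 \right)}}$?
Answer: $\frac{86302259}{5202172} \approx 16.59$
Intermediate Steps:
$F{\left(b,d \right)} = -8$ ($F{\left(b,d \right)} = -8 + 0 = -8$)
$C = 12835$ ($C = \left(-85\right) \left(-151\right) = 12835$)
$A{\left(W,I \right)} = -8 + 8 I$ ($A{\left(W,I \right)} = 8 I - 8 = -8 + 8 I$)
$V{\left(N \right)} = 12827 - N$ ($V{\left(N \right)} = -8 - \left(-12835 + N\right) = 12827 - N$)
$\frac{22290}{-41953} + \frac{V{\left(89 \right)}}{A{\left(-113,94 \right)}} = \frac{22290}{-41953} + \frac{12827 - 89}{-8 + 8 \cdot 94} = 22290 \left(- \frac{1}{41953}\right) + \frac{12827 - 89}{-8 + 752} = - \frac{22290}{41953} + \frac{12738}{744} = - \frac{22290}{41953} + 12738 \cdot \frac{1}{744} = - \frac{22290}{41953} + \frac{2123}{124} = \frac{86302259}{5202172}$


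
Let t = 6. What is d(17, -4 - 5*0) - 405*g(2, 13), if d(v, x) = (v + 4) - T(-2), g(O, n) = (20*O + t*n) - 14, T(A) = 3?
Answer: -42102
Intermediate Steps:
g(O, n) = -14 + 6*n + 20*O (g(O, n) = (20*O + 6*n) - 14 = (6*n + 20*O) - 14 = -14 + 6*n + 20*O)
d(v, x) = 1 + v (d(v, x) = (v + 4) - 1*3 = (4 + v) - 3 = 1 + v)
d(17, -4 - 5*0) - 405*g(2, 13) = (1 + 17) - 405*(-14 + 6*13 + 20*2) = 18 - 405*(-14 + 78 + 40) = 18 - 405*104 = 18 - 42120 = -42102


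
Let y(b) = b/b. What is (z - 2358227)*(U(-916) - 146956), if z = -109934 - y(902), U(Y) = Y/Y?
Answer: 362708746710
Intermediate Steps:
U(Y) = 1
y(b) = 1
z = -109935 (z = -109934 - 1*1 = -109934 - 1 = -109935)
(z - 2358227)*(U(-916) - 146956) = (-109935 - 2358227)*(1 - 146956) = -2468162*(-146955) = 362708746710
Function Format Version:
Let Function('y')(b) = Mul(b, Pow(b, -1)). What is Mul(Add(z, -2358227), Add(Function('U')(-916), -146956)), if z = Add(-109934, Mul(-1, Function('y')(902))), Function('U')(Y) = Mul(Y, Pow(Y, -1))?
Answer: 362708746710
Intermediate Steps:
Function('U')(Y) = 1
Function('y')(b) = 1
z = -109935 (z = Add(-109934, Mul(-1, 1)) = Add(-109934, -1) = -109935)
Mul(Add(z, -2358227), Add(Function('U')(-916), -146956)) = Mul(Add(-109935, -2358227), Add(1, -146956)) = Mul(-2468162, -146955) = 362708746710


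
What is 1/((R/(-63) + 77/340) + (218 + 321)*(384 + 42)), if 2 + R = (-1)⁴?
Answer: 21420/4918337071 ≈ 4.3551e-6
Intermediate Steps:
R = -1 (R = -2 + (-1)⁴ = -2 + 1 = -1)
1/((R/(-63) + 77/340) + (218 + 321)*(384 + 42)) = 1/((-1/(-63) + 77/340) + (218 + 321)*(384 + 42)) = 1/((-1*(-1/63) + 77*(1/340)) + 539*426) = 1/((1/63 + 77/340) + 229614) = 1/(5191/21420 + 229614) = 1/(4918337071/21420) = 21420/4918337071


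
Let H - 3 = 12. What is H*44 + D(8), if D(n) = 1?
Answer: 661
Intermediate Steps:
H = 15 (H = 3 + 12 = 15)
H*44 + D(8) = 15*44 + 1 = 660 + 1 = 661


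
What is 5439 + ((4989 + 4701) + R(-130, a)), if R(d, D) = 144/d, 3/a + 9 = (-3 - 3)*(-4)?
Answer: 983313/65 ≈ 15128.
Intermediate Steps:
a = ⅕ (a = 3/(-9 + (-3 - 3)*(-4)) = 3/(-9 - 6*(-4)) = 3/(-9 + 24) = 3/15 = 3*(1/15) = ⅕ ≈ 0.20000)
5439 + ((4989 + 4701) + R(-130, a)) = 5439 + ((4989 + 4701) + 144/(-130)) = 5439 + (9690 + 144*(-1/130)) = 5439 + (9690 - 72/65) = 5439 + 629778/65 = 983313/65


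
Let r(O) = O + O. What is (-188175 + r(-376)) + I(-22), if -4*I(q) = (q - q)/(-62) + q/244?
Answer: -92196365/488 ≈ -1.8893e+5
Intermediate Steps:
r(O) = 2*O
I(q) = -q/976 (I(q) = -((q - q)/(-62) + q/244)/4 = -(0*(-1/62) + q*(1/244))/4 = -(0 + q/244)/4 = -q/976)
(-188175 + r(-376)) + I(-22) = (-188175 + 2*(-376)) - 1/976*(-22) = (-188175 - 752) + 11/488 = -188927 + 11/488 = -92196365/488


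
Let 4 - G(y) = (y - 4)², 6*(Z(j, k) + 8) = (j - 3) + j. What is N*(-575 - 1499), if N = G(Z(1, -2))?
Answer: 5376845/18 ≈ 2.9871e+5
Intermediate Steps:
Z(j, k) = -17/2 + j/3 (Z(j, k) = -8 + ((j - 3) + j)/6 = -8 + ((-3 + j) + j)/6 = -8 + (-3 + 2*j)/6 = -8 + (-½ + j/3) = -17/2 + j/3)
G(y) = 4 - (-4 + y)² (G(y) = 4 - (y - 4)² = 4 - (-4 + y)²)
N = -5185/36 (N = 4 - (-4 + (-17/2 + (⅓)*1))² = 4 - (-4 + (-17/2 + ⅓))² = 4 - (-4 - 49/6)² = 4 - (-73/6)² = 4 - 1*5329/36 = 4 - 5329/36 = -5185/36 ≈ -144.03)
N*(-575 - 1499) = -5185*(-575 - 1499)/36 = -5185/36*(-2074) = 5376845/18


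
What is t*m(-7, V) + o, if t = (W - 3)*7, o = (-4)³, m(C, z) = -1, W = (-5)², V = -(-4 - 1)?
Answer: -218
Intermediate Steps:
V = 5 (V = -1*(-5) = 5)
W = 25
o = -64
t = 154 (t = (25 - 3)*7 = 22*7 = 154)
t*m(-7, V) + o = 154*(-1) - 64 = -154 - 64 = -218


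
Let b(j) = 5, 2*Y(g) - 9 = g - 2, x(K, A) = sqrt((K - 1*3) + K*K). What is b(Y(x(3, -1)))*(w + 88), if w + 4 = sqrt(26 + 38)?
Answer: 460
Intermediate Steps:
x(K, A) = sqrt(-3 + K + K**2) (x(K, A) = sqrt((K - 3) + K**2) = sqrt((-3 + K) + K**2) = sqrt(-3 + K + K**2))
Y(g) = 7/2 + g/2 (Y(g) = 9/2 + (g - 2)/2 = 9/2 + (-2 + g)/2 = 9/2 + (-1 + g/2) = 7/2 + g/2)
w = 4 (w = -4 + sqrt(26 + 38) = -4 + sqrt(64) = -4 + 8 = 4)
b(Y(x(3, -1)))*(w + 88) = 5*(4 + 88) = 5*92 = 460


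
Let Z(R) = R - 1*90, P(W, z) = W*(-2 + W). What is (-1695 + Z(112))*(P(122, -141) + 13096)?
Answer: -46402328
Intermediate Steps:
Z(R) = -90 + R (Z(R) = R - 90 = -90 + R)
(-1695 + Z(112))*(P(122, -141) + 13096) = (-1695 + (-90 + 112))*(122*(-2 + 122) + 13096) = (-1695 + 22)*(122*120 + 13096) = -1673*(14640 + 13096) = -1673*27736 = -46402328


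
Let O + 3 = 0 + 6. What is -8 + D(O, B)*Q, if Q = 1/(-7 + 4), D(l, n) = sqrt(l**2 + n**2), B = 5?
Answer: -8 - sqrt(34)/3 ≈ -9.9436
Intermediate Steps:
O = 3 (O = -3 + (0 + 6) = -3 + 6 = 3)
Q = -1/3 (Q = 1/(-3) = -1/3 ≈ -0.33333)
-8 + D(O, B)*Q = -8 + sqrt(3**2 + 5**2)*(-1/3) = -8 + sqrt(9 + 25)*(-1/3) = -8 + sqrt(34)*(-1/3) = -8 - sqrt(34)/3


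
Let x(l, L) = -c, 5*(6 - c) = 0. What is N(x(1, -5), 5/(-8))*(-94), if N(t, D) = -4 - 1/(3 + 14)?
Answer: 6486/17 ≈ 381.53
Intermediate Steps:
c = 6 (c = 6 - ⅕*0 = 6 + 0 = 6)
x(l, L) = -6 (x(l, L) = -1*6 = -6)
N(t, D) = -69/17 (N(t, D) = -4 - 1/17 = -69/17)
N(x(1, -5), 5/(-8))*(-94) = -69/17*(-94) = 6486/17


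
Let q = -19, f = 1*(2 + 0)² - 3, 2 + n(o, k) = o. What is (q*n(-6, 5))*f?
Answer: 152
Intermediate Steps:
n(o, k) = -2 + o
f = 1 (f = 1*2² - 3 = 1*4 - 3 = 4 - 3 = 1)
(q*n(-6, 5))*f = -19*(-2 - 6)*1 = -19*(-8)*1 = 152*1 = 152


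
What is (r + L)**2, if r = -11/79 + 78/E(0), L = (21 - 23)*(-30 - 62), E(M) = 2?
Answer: 309971236/6241 ≈ 49667.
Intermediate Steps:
L = 184 (L = -2*(-92) = 184)
r = 3070/79 (r = -11/79 + 78/2 = -11*1/79 + 78*(1/2) = -11/79 + 39 = 3070/79 ≈ 38.861)
(r + L)**2 = (3070/79 + 184)**2 = (17606/79)**2 = 309971236/6241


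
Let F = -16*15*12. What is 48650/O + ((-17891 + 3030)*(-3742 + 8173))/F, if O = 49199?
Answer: 1079949846703/47231040 ≈ 22865.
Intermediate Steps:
F = -2880 (F = -240*12 = -2880)
48650/O + ((-17891 + 3030)*(-3742 + 8173))/F = 48650/49199 + ((-17891 + 3030)*(-3742 + 8173))/(-2880) = 48650*(1/49199) - 14861*4431*(-1/2880) = 48650/49199 - 65849091*(-1/2880) = 48650/49199 + 21949697/960 = 1079949846703/47231040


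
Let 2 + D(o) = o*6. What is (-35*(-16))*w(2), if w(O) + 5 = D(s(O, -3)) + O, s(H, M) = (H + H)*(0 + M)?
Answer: -43120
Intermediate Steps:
s(H, M) = 2*H*M (s(H, M) = (2*H)*M = 2*H*M)
D(o) = -2 + 6*o (D(o) = -2 + o*6 = -2 + 6*o)
w(O) = -7 - 35*O (w(O) = -5 + ((-2 + 6*(2*O*(-3))) + O) = -5 + ((-2 + 6*(-6*O)) + O) = -5 + ((-2 - 36*O) + O) = -5 + (-2 - 35*O) = -7 - 35*O)
(-35*(-16))*w(2) = (-35*(-16))*(-7 - 35*2) = 560*(-7 - 70) = 560*(-77) = -43120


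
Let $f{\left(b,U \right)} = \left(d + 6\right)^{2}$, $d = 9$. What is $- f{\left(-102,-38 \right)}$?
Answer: $-225$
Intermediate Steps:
$f{\left(b,U \right)} = 225$ ($f{\left(b,U \right)} = \left(9 + 6\right)^{2} = 15^{2} = 225$)
$- f{\left(-102,-38 \right)} = \left(-1\right) 225 = -225$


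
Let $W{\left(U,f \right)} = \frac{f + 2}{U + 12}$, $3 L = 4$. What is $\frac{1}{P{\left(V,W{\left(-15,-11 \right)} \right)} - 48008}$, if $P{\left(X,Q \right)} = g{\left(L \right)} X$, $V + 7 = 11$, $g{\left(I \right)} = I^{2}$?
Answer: $- \frac{9}{432008} \approx -2.0833 \cdot 10^{-5}$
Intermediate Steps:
$L = \frac{4}{3}$ ($L = \frac{1}{3} \cdot 4 = \frac{4}{3} \approx 1.3333$)
$W{\left(U,f \right)} = \frac{2 + f}{12 + U}$
$V = 4$ ($V = -7 + 11 = 4$)
$P{\left(X,Q \right)} = \frac{16 X}{9}$ ($P{\left(X,Q \right)} = \left(\frac{4}{3}\right)^{2} X = \frac{16 X}{9}$)
$\frac{1}{P{\left(V,W{\left(-15,-11 \right)} \right)} - 48008} = \frac{1}{\frac{16}{9} \cdot 4 - 48008} = \frac{1}{\frac{64}{9} - 48008} = \frac{1}{- \frac{432008}{9}} = - \frac{9}{432008}$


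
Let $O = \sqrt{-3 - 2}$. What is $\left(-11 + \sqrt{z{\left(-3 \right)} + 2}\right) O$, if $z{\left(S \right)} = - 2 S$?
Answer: $i \sqrt{5} \left(-11 + 2 \sqrt{2}\right) \approx - 18.272 i$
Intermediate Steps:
$O = i \sqrt{5}$ ($O = \sqrt{-5} = i \sqrt{5} \approx 2.2361 i$)
$\left(-11 + \sqrt{z{\left(-3 \right)} + 2}\right) O = \left(-11 + \sqrt{\left(-2\right) \left(-3\right) + 2}\right) i \sqrt{5} = \left(-11 + \sqrt{6 + 2}\right) i \sqrt{5} = \left(-11 + \sqrt{8}\right) i \sqrt{5} = \left(-11 + 2 \sqrt{2}\right) i \sqrt{5} = i \sqrt{5} \left(-11 + 2 \sqrt{2}\right)$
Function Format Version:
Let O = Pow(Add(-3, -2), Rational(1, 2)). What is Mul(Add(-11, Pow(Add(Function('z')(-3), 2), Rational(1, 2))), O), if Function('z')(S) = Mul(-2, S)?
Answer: Mul(I, Pow(5, Rational(1, 2)), Add(-11, Mul(2, Pow(2, Rational(1, 2))))) ≈ Mul(-18.272, I)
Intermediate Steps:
O = Mul(I, Pow(5, Rational(1, 2))) (O = Pow(-5, Rational(1, 2)) = Mul(I, Pow(5, Rational(1, 2))) ≈ Mul(2.2361, I))
Mul(Add(-11, Pow(Add(Function('z')(-3), 2), Rational(1, 2))), O) = Mul(Add(-11, Pow(Add(Mul(-2, -3), 2), Rational(1, 2))), Mul(I, Pow(5, Rational(1, 2)))) = Mul(Add(-11, Pow(Add(6, 2), Rational(1, 2))), Mul(I, Pow(5, Rational(1, 2)))) = Mul(Add(-11, Pow(8, Rational(1, 2))), Mul(I, Pow(5, Rational(1, 2)))) = Mul(Add(-11, Mul(2, Pow(2, Rational(1, 2)))), Mul(I, Pow(5, Rational(1, 2)))) = Mul(I, Pow(5, Rational(1, 2)), Add(-11, Mul(2, Pow(2, Rational(1, 2)))))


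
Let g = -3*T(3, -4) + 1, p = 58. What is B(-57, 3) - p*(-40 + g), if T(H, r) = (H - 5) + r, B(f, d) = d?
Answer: 1221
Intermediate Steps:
T(H, r) = -5 + H + r (T(H, r) = (-5 + H) + r = -5 + H + r)
g = 19 (g = -3*(-5 + 3 - 4) + 1 = -3*(-6) + 1 = 18 + 1 = 19)
B(-57, 3) - p*(-40 + g) = 3 - 58*(-40 + 19) = 3 - 58*(-21) = 3 - 1*(-1218) = 3 + 1218 = 1221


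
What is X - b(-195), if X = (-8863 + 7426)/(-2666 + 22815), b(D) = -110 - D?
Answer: -1714102/20149 ≈ -85.071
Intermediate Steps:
X = -1437/20149 ≈ -0.071319
X - b(-195) = -1437/20149 - (-110 - 1*(-195)) = -1437/20149 - (-110 + 195) = -1437/20149 - 1*85 = -1437/20149 - 85 = -1714102/20149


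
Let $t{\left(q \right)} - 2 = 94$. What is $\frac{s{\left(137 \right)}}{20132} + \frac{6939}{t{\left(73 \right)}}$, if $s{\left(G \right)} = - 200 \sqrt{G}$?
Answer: $\frac{2313}{32} - \frac{50 \sqrt{137}}{5033} \approx 72.165$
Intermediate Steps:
$t{\left(q \right)} = 96$ ($t{\left(q \right)} = 2 + 94 = 96$)
$\frac{s{\left(137 \right)}}{20132} + \frac{6939}{t{\left(73 \right)}} = \frac{\left(-200\right) \sqrt{137}}{20132} + \frac{6939}{96} = - 200 \sqrt{137} \cdot \frac{1}{20132} + 6939 \cdot \frac{1}{96} = - \frac{50 \sqrt{137}}{5033} + \frac{2313}{32} = \frac{2313}{32} - \frac{50 \sqrt{137}}{5033}$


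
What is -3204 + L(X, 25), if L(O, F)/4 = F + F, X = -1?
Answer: -3004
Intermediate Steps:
L(O, F) = 8*F (L(O, F) = 4*(F + F) = 4*(2*F) = 8*F)
-3204 + L(X, 25) = -3204 + 8*25 = -3204 + 200 = -3004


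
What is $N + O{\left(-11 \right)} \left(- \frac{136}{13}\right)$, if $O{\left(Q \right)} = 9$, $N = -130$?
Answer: $- \frac{2914}{13} \approx -224.15$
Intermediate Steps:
$N + O{\left(-11 \right)} \left(- \frac{136}{13}\right) = -130 + 9 \left(- \frac{136}{13}\right) = -130 - \frac{1224}{13} = - \frac{2914}{13}$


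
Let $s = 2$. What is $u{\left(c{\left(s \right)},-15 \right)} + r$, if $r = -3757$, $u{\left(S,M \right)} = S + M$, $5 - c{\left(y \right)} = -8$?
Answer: $-3759$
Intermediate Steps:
$c{\left(y \right)} = 13$ ($c{\left(y \right)} = 5 - -8 = 5 + 8 = 13$)
$u{\left(S,M \right)} = M + S$
$u{\left(c{\left(s \right)},-15 \right)} + r = \left(-15 + 13\right) - 3757 = -2 - 3757 = -3759$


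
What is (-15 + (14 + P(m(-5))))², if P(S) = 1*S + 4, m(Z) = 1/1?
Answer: 16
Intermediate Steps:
m(Z) = 1
P(S) = 4 + S (P(S) = S + 4 = 4 + S)
(-15 + (14 + P(m(-5))))² = (-15 + (14 + (4 + 1)))² = (-15 + (14 + 5))² = (-15 + 19)² = 4² = 16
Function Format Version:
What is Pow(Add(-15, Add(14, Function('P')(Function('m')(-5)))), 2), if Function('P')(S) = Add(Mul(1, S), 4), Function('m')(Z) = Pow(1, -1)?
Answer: 16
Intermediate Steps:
Function('m')(Z) = 1
Function('P')(S) = Add(4, S) (Function('P')(S) = Add(S, 4) = Add(4, S))
Pow(Add(-15, Add(14, Function('P')(Function('m')(-5)))), 2) = Pow(Add(-15, Add(14, Add(4, 1))), 2) = Pow(Add(-15, Add(14, 5)), 2) = Pow(Add(-15, 19), 2) = Pow(4, 2) = 16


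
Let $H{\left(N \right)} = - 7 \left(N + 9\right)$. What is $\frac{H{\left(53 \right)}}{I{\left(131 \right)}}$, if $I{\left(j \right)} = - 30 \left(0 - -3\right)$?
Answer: $\frac{217}{45} \approx 4.8222$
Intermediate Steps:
$I{\left(j \right)} = -90$ ($I{\left(j \right)} = - 30 \left(0 + 3\right) = \left(-30\right) 3 = -90$)
$H{\left(N \right)} = -63 - 7 N$ ($H{\left(N \right)} = - 7 \left(9 + N\right) = -63 - 7 N$)
$\frac{H{\left(53 \right)}}{I{\left(131 \right)}} = \frac{-63 - 371}{-90} = \left(-63 - 371\right) \left(- \frac{1}{90}\right) = \left(-434\right) \left(- \frac{1}{90}\right) = \frac{217}{45}$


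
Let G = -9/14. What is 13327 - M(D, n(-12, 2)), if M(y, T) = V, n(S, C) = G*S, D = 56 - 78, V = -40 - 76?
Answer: 13443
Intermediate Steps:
G = -9/14 (G = -9*1/14 = -9/14 ≈ -0.64286)
V = -116
D = -22
n(S, C) = -9*S/14
M(y, T) = -116
13327 - M(D, n(-12, 2)) = 13327 - 1*(-116) = 13327 + 116 = 13443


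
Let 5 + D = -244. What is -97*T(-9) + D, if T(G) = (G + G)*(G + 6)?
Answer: -5487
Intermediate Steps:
D = -249 (D = -5 - 244 = -249)
T(G) = 2*G*(6 + G) (T(G) = (2*G)*(6 + G) = 2*G*(6 + G))
-97*T(-9) + D = -194*(-9)*(6 - 9) - 249 = -194*(-9)*(-3) - 249 = -97*54 - 249 = -5238 - 249 = -5487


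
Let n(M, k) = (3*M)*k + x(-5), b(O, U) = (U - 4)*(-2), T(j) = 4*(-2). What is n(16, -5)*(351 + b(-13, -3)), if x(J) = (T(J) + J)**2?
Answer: -25915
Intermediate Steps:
T(j) = -8
x(J) = (-8 + J)**2
b(O, U) = 8 - 2*U (b(O, U) = (-4 + U)*(-2) = 8 - 2*U)
n(M, k) = 169 + 3*M*k (n(M, k) = (3*M)*k + (-8 - 5)**2 = 3*M*k + (-13)**2 = 3*M*k + 169 = 169 + 3*M*k)
n(16, -5)*(351 + b(-13, -3)) = (169 + 3*16*(-5))*(351 + (8 - 2*(-3))) = (169 - 240)*(351 + (8 + 6)) = -71*(351 + 14) = -71*365 = -25915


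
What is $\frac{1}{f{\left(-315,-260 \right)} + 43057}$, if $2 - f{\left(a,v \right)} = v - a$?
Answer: $\frac{1}{43004} \approx 2.3254 \cdot 10^{-5}$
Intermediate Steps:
$f{\left(a,v \right)} = 2 + a - v$ ($f{\left(a,v \right)} = 2 - \left(v - a\right) = 2 + \left(a - v\right) = 2 + a - v$)
$\frac{1}{f{\left(-315,-260 \right)} + 43057} = \frac{1}{\left(2 - 315 - -260\right) + 43057} = \frac{1}{\left(2 - 315 + 260\right) + 43057} = \frac{1}{-53 + 43057} = \frac{1}{43004}$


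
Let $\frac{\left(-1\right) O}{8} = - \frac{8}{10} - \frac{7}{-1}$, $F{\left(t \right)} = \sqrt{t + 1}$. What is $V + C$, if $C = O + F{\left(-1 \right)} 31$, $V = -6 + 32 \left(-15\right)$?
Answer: $- \frac{2678}{5} \approx -535.6$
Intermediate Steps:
$F{\left(t \right)} = \sqrt{1 + t}$
$V = -486$ ($V = -6 - 480 = -486$)
$O = - \frac{248}{5}$ ($O = - 8 \left(- \frac{8}{10} - \frac{7}{-1}\right) = - 8 \left(\left(-8\right) \frac{1}{10} - -7\right) = - 8 \left(- \frac{4}{5} + 7\right) = \left(-8\right) \frac{31}{5} = - \frac{248}{5} \approx -49.6$)
$C = - \frac{248}{5}$ ($C = - \frac{248}{5} + \sqrt{1 - 1} \cdot 31 = - \frac{248}{5} + \sqrt{0} \cdot 31 = - \frac{248}{5} + 0 \cdot 31 = - \frac{248}{5} + 0 = - \frac{248}{5} \approx -49.6$)
$V + C = -486 - \frac{248}{5} = - \frac{2678}{5}$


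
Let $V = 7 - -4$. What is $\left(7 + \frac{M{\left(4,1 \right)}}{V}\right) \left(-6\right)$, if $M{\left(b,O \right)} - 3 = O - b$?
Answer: $-42$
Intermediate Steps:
$M{\left(b,O \right)} = 3 + O - b$ ($M{\left(b,O \right)} = 3 + \left(O - b\right) = 3 + O - b$)
$V = 11$ ($V = 7 + 4 = 11$)
$\left(7 + \frac{M{\left(4,1 \right)}}{V}\right) \left(-6\right) = \left(7 + \frac{3 + 1 - 4}{11}\right) \left(-6\right) = \left(7 + \left(3 + 1 - 4\right) \frac{1}{11}\right) \left(-6\right) = \left(7 + 0 \cdot \frac{1}{11}\right) \left(-6\right) = \left(7 + 0\right) \left(-6\right) = 7 \left(-6\right) = -42$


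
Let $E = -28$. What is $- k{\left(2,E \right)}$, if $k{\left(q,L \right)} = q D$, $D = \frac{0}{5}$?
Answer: $0$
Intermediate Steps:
$D = 0$ ($D = 0 \cdot \frac{1}{5} = 0$)
$k{\left(q,L \right)} = 0$ ($k{\left(q,L \right)} = q 0 = 0$)
$- k{\left(2,E \right)} = \left(-1\right) 0 = 0$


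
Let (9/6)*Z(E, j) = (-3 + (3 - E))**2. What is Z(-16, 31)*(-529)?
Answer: -270848/3 ≈ -90283.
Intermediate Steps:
Z(E, j) = 2*E**2/3 (Z(E, j) = 2*(-3 + (3 - E))**2/3 = 2*(-E)**2/3 = 2*E**2/3)
Z(-16, 31)*(-529) = ((2/3)*(-16)**2)*(-529) = ((2/3)*256)*(-529) = (512/3)*(-529) = -270848/3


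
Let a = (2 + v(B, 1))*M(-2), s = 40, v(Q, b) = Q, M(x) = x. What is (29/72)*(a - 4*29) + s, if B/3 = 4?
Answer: -18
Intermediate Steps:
B = 12 (B = 3*4 = 12)
a = -28 (a = (2 + 12)*(-2) = 14*(-2) = -28)
(29/72)*(a - 4*29) + s = (29/72)*(-28 - 4*29) + 40 = (29*(1/72))*(-28 - 1*116) + 40 = 29*(-28 - 116)/72 + 40 = (29/72)*(-144) + 40 = -58 + 40 = -18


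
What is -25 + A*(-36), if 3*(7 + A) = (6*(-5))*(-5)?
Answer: -1573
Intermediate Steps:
A = 43 (A = -7 + ((6*(-5))*(-5))/3 = -7 + (-30*(-5))/3 = -7 + (1/3)*150 = -7 + 50 = 43)
-25 + A*(-36) = -25 + 43*(-36) = -25 - 1548 = -1573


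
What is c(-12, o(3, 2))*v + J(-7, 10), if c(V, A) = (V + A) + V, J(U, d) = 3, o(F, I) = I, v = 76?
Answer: -1669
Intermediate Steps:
c(V, A) = A + 2*V (c(V, A) = (A + V) + V = A + 2*V)
c(-12, o(3, 2))*v + J(-7, 10) = (2 + 2*(-12))*76 + 3 = (2 - 24)*76 + 3 = -22*76 + 3 = -1672 + 3 = -1669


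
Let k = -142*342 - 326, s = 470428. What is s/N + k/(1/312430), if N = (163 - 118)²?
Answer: -30931272497072/2025 ≈ -1.5275e+10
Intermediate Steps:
k = -48890 (k = -48564 - 326 = -48890)
N = 2025 (N = 45² = 2025)
s/N + k/(1/312430) = 470428/2025 - 48890/(1/312430) = 470428*(1/2025) - 48890/1/312430 = 470428/2025 - 48890*312430 = 470428/2025 - 15274702700 = -30931272497072/2025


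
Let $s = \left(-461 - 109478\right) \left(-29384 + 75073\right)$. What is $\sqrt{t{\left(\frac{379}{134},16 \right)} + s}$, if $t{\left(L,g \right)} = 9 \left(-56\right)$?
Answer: $35 i \sqrt{4100411} \approx 70873.0 i$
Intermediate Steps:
$t{\left(L,g \right)} = -504$
$s = -5023002971$ ($s = \left(-109939\right) 45689 = -5023002971$)
$\sqrt{t{\left(\frac{379}{134},16 \right)} + s} = \sqrt{-504 - 5023002971} = \sqrt{-5023003475} = 35 i \sqrt{4100411}$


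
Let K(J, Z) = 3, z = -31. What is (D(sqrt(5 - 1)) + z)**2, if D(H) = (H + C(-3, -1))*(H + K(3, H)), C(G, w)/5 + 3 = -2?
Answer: 21316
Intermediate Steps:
C(G, w) = -25 (C(G, w) = -15 + 5*(-2) = -15 - 10 = -25)
D(H) = (-25 + H)*(3 + H) (D(H) = (H - 25)*(H + 3) = (-25 + H)*(3 + H))
(D(sqrt(5 - 1)) + z)**2 = ((-75 + (sqrt(5 - 1))**2 - 22*sqrt(5 - 1)) - 31)**2 = ((-75 + (sqrt(4))**2 - 22*sqrt(4)) - 31)**2 = ((-75 + 2**2 - 22*2) - 31)**2 = ((-75 + 4 - 44) - 31)**2 = (-115 - 31)**2 = (-146)**2 = 21316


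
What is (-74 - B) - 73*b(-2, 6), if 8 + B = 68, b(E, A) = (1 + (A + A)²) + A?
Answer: -11157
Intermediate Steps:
b(E, A) = 1 + A + 4*A² (b(E, A) = (1 + (2*A)²) + A = (1 + 4*A²) + A = 1 + A + 4*A²)
B = 60 (B = -8 + 68 = 60)
(-74 - B) - 73*b(-2, 6) = (-74 - 1*60) - 73*(1 + 6 + 4*6²) = (-74 - 60) - 73*(1 + 6 + 4*36) = -134 - 73*(1 + 6 + 144) = -134 - 73*151 = -134 - 11023 = -11157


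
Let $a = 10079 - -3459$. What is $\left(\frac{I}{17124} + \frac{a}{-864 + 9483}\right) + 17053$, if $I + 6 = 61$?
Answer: $\frac{279679390425}{16399084} \approx 17055.0$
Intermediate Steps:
$a = 13538$ ($a = 10079 + 3459 = 13538$)
$I = 55$ ($I = -6 + 61 = 55$)
$\left(\frac{I}{17124} + \frac{a}{-864 + 9483}\right) + 17053 = \left(\frac{55}{17124} + \frac{13538}{-864 + 9483}\right) + 17053 = \left(55 \cdot \frac{1}{17124} + \frac{13538}{8619}\right) + 17053 = \left(\frac{55}{17124} + 13538 \cdot \frac{1}{8619}\right) + 17053 = \left(\frac{55}{17124} + \frac{13538}{8619}\right) + 17053 = \frac{25810973}{16399084} + 17053 = \frac{279679390425}{16399084}$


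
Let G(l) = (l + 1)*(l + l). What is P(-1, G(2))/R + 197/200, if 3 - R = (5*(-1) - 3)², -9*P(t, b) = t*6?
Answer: 35651/36600 ≈ 0.97407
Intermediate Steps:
G(l) = 2*l*(1 + l) (G(l) = (1 + l)*(2*l) = 2*l*(1 + l))
P(t, b) = -2*t/3 (P(t, b) = -t*6/9 = -2*t/3)
R = -61 (R = 3 - (5*(-1) - 3)² = 3 - (-5 - 3)² = 3 - 1*(-8)² = 3 - 1*64 = 3 - 64 = -61)
P(-1, G(2))/R + 197/200 = -⅔*(-1)/(-61) + 197/200 = (⅔)*(-1/61) + 197*(1/200) = -2/183 + 197/200 = 35651/36600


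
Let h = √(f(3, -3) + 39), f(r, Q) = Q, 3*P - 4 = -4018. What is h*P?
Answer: -8028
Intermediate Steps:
P = -1338 (P = 4/3 + (⅓)*(-4018) = 4/3 - 4018/3 = -1338)
h = 6 (h = √(-3 + 39) = √36 = 6)
h*P = 6*(-1338) = -8028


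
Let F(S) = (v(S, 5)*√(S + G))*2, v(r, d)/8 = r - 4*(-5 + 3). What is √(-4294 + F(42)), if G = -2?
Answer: √(-4294 + 1600*√10) ≈ 27.670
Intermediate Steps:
v(r, d) = 64 + 8*r (v(r, d) = 8*(r - 4*(-5 + 3)) = 8*(r - 4*(-2)) = 8*(r + 8) = 8*(8 + r) = 64 + 8*r)
F(S) = 2*√(-2 + S)*(64 + 8*S) (F(S) = ((64 + 8*S)*√(S - 2))*2 = ((64 + 8*S)*√(-2 + S))*2 = (√(-2 + S)*(64 + 8*S))*2 = 2*√(-2 + S)*(64 + 8*S))
√(-4294 + F(42)) = √(-4294 + 16*√(-2 + 42)*(8 + 42)) = √(-4294 + 16*√40*50) = √(-4294 + 16*(2*√10)*50) = √(-4294 + 1600*√10)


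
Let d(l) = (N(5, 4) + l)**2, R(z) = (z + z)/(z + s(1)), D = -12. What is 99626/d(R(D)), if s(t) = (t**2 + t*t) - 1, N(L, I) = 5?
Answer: 12054746/6241 ≈ 1931.5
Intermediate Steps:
s(t) = -1 + 2*t**2 (s(t) = (t**2 + t**2) - 1 = 2*t**2 - 1 = -1 + 2*t**2)
R(z) = 2*z/(1 + z) (R(z) = (z + z)/(z + (-1 + 2*1**2)) = (2*z)/(z + (-1 + 2*1)) = (2*z)/(z + (-1 + 2)) = (2*z)/(z + 1) = (2*z)/(1 + z) = 2*z/(1 + z))
d(l) = (5 + l)**2
99626/d(R(D)) = 99626/((5 + 2*(-12)/(1 - 12))**2) = 99626/((5 + 2*(-12)/(-11))**2) = 99626/((5 + 2*(-12)*(-1/11))**2) = 99626/((5 + 24/11)**2) = 99626/((79/11)**2) = 99626/(6241/121) = 99626*(121/6241) = 12054746/6241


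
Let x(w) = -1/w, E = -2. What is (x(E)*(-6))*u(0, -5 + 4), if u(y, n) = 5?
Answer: -15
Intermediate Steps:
(x(E)*(-6))*u(0, -5 + 4) = (-1/(-2)*(-6))*5 = (-1*(-1/2)*(-6))*5 = ((1/2)*(-6))*5 = -3*5 = -15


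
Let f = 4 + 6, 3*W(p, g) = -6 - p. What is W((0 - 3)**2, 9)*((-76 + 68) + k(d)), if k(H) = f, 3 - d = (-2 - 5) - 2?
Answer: -10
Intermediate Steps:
W(p, g) = -2 - p/3 (W(p, g) = (-6 - p)/3 = -2 - p/3)
d = 12 (d = 3 - ((-2 - 5) - 2) = 3 - (-7 - 2) = 3 - 1*(-9) = 3 + 9 = 12)
f = 10
k(H) = 10
W((0 - 3)**2, 9)*((-76 + 68) + k(d)) = (-2 - (0 - 3)**2/3)*((-76 + 68) + 10) = (-2 - 1/3*(-3)**2)*(-8 + 10) = (-2 - 1/3*9)*2 = (-2 - 3)*2 = -5*2 = -10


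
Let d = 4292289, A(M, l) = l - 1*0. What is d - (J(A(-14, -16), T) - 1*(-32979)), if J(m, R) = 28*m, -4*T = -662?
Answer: 4259758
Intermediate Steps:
A(M, l) = l (A(M, l) = l + 0 = l)
T = 331/2 (T = -1/4*(-662) = 331/2 ≈ 165.50)
d - (J(A(-14, -16), T) - 1*(-32979)) = 4292289 - (28*(-16) - 1*(-32979)) = 4292289 - (-448 + 32979) = 4292289 - 1*32531 = 4292289 - 32531 = 4259758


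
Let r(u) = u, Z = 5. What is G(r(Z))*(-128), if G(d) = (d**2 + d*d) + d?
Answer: -7040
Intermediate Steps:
G(d) = d + 2*d**2 (G(d) = (d**2 + d**2) + d = 2*d**2 + d = d + 2*d**2)
G(r(Z))*(-128) = (5*(1 + 2*5))*(-128) = (5*(1 + 10))*(-128) = (5*11)*(-128) = 55*(-128) = -7040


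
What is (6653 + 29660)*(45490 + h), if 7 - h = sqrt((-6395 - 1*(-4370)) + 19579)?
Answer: 1652132561 - 36313*sqrt(17554) ≈ 1.6473e+9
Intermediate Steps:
h = 7 - sqrt(17554) (h = 7 - sqrt((-6395 - 1*(-4370)) + 19579) = 7 - sqrt((-6395 + 4370) + 19579) = 7 - sqrt(-2025 + 19579) = 7 - sqrt(17554) ≈ -125.49)
(6653 + 29660)*(45490 + h) = (6653 + 29660)*(45490 + (7 - sqrt(17554))) = 36313*(45497 - sqrt(17554)) = 1652132561 - 36313*sqrt(17554)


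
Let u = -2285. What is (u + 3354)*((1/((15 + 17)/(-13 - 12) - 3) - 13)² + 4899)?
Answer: 62102172783/11449 ≈ 5.4242e+6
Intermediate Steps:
(u + 3354)*((1/((15 + 17)/(-13 - 12) - 3) - 13)² + 4899) = (-2285 + 3354)*((1/((15 + 17)/(-13 - 12) - 3) - 13)² + 4899) = 1069*((1/(32/(-25) - 3) - 13)² + 4899) = 1069*((1/(32*(-1/25) - 3) - 13)² + 4899) = 1069*((1/(-32/25 - 3) - 13)² + 4899) = 1069*((1/(-107/25) - 13)² + 4899) = 1069*((-25/107 - 13)² + 4899) = 1069*((-1416/107)² + 4899) = 1069*(2005056/11449 + 4899) = 1069*(58093707/11449) = 62102172783/11449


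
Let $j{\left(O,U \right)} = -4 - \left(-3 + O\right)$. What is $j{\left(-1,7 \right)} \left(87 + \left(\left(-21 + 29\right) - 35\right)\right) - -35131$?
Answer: $35131$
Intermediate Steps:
$j{\left(O,U \right)} = -1 - O$
$j{\left(-1,7 \right)} \left(87 + \left(\left(-21 + 29\right) - 35\right)\right) - -35131 = \left(-1 - -1\right) \left(87 + \left(\left(-21 + 29\right) - 35\right)\right) - -35131 = \left(-1 + 1\right) \left(87 + \left(8 - 35\right)\right) + 35131 = 0 \left(87 - 27\right) + 35131 = 0 \cdot 60 + 35131 = 0 + 35131 = 35131$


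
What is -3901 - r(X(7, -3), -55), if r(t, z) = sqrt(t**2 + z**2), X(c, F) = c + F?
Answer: -3901 - sqrt(3041) ≈ -3956.1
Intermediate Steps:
X(c, F) = F + c
-3901 - r(X(7, -3), -55) = -3901 - sqrt((-3 + 7)**2 + (-55)**2) = -3901 - sqrt(4**2 + 3025) = -3901 - sqrt(16 + 3025) = -3901 - sqrt(3041)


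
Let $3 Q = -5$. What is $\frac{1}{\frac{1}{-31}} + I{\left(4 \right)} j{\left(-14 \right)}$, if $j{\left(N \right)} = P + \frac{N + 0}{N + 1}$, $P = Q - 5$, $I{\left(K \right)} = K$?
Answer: $- \frac{2081}{39} \approx -53.359$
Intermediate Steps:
$Q = - \frac{5}{3}$ ($Q = \frac{1}{3} \left(-5\right) = - \frac{5}{3} \approx -1.6667$)
$P = - \frac{20}{3}$ ($P = - \frac{5}{3} - 5 = - \frac{20}{3} \approx -6.6667$)
$j{\left(N \right)} = - \frac{20}{3} + \frac{N}{1 + N}$ ($j{\left(N \right)} = - \frac{20}{3} + \frac{N + 0}{N + 1} = - \frac{20}{3} + \frac{N}{1 + N}$)
$\frac{1}{\frac{1}{-31}} + I{\left(4 \right)} j{\left(-14 \right)} = \frac{1}{\frac{1}{-31}} + 4 \frac{-20 - -238}{3 \left(1 - 14\right)} = \frac{1}{- \frac{1}{31}} + 4 \frac{-20 + 238}{3 \left(-13\right)} = -31 + 4 \cdot \frac{1}{3} \left(- \frac{1}{13}\right) 218 = -31 + 4 \left(- \frac{218}{39}\right) = -31 - \frac{872}{39} = - \frac{2081}{39}$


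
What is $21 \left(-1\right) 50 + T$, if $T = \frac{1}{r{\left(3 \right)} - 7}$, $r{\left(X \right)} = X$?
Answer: $- \frac{4201}{4} \approx -1050.3$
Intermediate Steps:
$T = - \frac{1}{4}$ ($T = \frac{1}{3 - 7} = \frac{1}{-4} = - \frac{1}{4} \approx -0.25$)
$21 \left(-1\right) 50 + T = 21 \left(-1\right) 50 - \frac{1}{4} = \left(-21\right) 50 - \frac{1}{4} = -1050 - \frac{1}{4} = - \frac{4201}{4}$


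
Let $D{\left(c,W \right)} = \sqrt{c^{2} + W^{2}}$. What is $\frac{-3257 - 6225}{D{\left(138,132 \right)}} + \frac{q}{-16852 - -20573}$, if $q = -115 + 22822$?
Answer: $\frac{22707}{3721} - \frac{4741 \sqrt{1013}}{3039} \approx -43.55$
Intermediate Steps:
$D{\left(c,W \right)} = \sqrt{W^{2} + c^{2}}$
$q = 22707$
$\frac{-3257 - 6225}{D{\left(138,132 \right)}} + \frac{q}{-16852 - -20573} = \frac{-3257 - 6225}{\sqrt{132^{2} + 138^{2}}} + \frac{22707}{-16852 - -20573} = \frac{-3257 - 6225}{\sqrt{17424 + 19044}} + \frac{22707}{-16852 + 20573} = - \frac{9482}{\sqrt{36468}} + \frac{22707}{3721} = - \frac{9482}{6 \sqrt{1013}} + 22707 \cdot \frac{1}{3721} = - 9482 \frac{\sqrt{1013}}{6078} + \frac{22707}{3721} = - \frac{4741 \sqrt{1013}}{3039} + \frac{22707}{3721} = \frac{22707}{3721} - \frac{4741 \sqrt{1013}}{3039}$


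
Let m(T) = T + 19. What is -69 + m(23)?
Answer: -27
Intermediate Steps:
m(T) = 19 + T
-69 + m(23) = -69 + (19 + 23) = -69 + 42 = -27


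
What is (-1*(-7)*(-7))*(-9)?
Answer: 441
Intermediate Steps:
(-1*(-7)*(-7))*(-9) = (7*(-7))*(-9) = -49*(-9) = 441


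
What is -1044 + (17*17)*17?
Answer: 3869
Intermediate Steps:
-1044 + (17*17)*17 = -1044 + 289*17 = -1044 + 4913 = 3869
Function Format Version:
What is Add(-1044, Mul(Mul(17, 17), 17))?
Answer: 3869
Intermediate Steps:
Add(-1044, Mul(Mul(17, 17), 17)) = Add(-1044, Mul(289, 17)) = Add(-1044, 4913) = 3869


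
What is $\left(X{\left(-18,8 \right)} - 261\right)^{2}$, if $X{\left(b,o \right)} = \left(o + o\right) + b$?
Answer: $69169$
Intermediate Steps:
$X{\left(b,o \right)} = b + 2 o$ ($X{\left(b,o \right)} = 2 o + b = b + 2 o$)
$\left(X{\left(-18,8 \right)} - 261\right)^{2} = \left(\left(-18 + 2 \cdot 8\right) - 261\right)^{2} = \left(\left(-18 + 16\right) - 261\right)^{2} = \left(-2 - 261\right)^{2} = \left(-263\right)^{2} = 69169$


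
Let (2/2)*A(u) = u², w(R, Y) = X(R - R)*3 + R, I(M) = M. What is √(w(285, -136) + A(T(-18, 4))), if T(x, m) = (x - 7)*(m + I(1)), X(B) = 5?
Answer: 35*√13 ≈ 126.19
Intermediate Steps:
T(x, m) = (1 + m)*(-7 + x) (T(x, m) = (x - 7)*(m + 1) = (-7 + x)*(1 + m) = (1 + m)*(-7 + x))
w(R, Y) = 15 + R (w(R, Y) = 5*3 + R = 15 + R)
A(u) = u²
√(w(285, -136) + A(T(-18, 4))) = √((15 + 285) + (-7 - 18 - 7*4 + 4*(-18))²) = √(300 + (-7 - 18 - 28 - 72)²) = √(300 + (-125)²) = √(300 + 15625) = √15925 = 35*√13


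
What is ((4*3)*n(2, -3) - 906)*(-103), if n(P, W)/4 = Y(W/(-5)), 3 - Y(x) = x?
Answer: 407262/5 ≈ 81452.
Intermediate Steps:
Y(x) = 3 - x
n(P, W) = 12 + 4*W/5 (n(P, W) = 4*(3 - W/(-5)) = 4*(3 - W*(-1)/5) = 4*(3 - (-1)*W/5) = 4*(3 + W/5) = 12 + 4*W/5)
((4*3)*n(2, -3) - 906)*(-103) = ((4*3)*(12 + (4/5)*(-3)) - 906)*(-103) = (12*(12 - 12/5) - 906)*(-103) = (12*(48/5) - 906)*(-103) = (576/5 - 906)*(-103) = -3954/5*(-103) = 407262/5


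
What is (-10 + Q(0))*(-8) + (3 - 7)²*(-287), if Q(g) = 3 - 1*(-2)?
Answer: -4552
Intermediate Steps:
Q(g) = 5 (Q(g) = 3 + 2 = 5)
(-10 + Q(0))*(-8) + (3 - 7)²*(-287) = (-10 + 5)*(-8) + (3 - 7)²*(-287) = -5*(-8) + (-4)²*(-287) = 40 + 16*(-287) = 40 - 4592 = -4552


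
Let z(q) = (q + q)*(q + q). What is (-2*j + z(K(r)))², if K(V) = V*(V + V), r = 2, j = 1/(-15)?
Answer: 14760964/225 ≈ 65604.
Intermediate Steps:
j = -1/15 ≈ -0.066667
K(V) = 2*V² (K(V) = V*(2*V) = 2*V²)
z(q) = 4*q² (z(q) = (2*q)*(2*q) = 4*q²)
(-2*j + z(K(r)))² = (-2*(-1/15) + 4*(2*2²)²)² = (2/15 + 4*(2*4)²)² = (2/15 + 4*8²)² = (2/15 + 4*64)² = (2/15 + 256)² = (3842/15)² = 14760964/225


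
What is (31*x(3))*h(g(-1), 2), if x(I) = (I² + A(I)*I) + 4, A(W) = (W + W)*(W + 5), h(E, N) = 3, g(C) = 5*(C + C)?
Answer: 14601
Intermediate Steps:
g(C) = 10*C (g(C) = 5*(2*C) = 10*C)
A(W) = 2*W*(5 + W) (A(W) = (2*W)*(5 + W) = 2*W*(5 + W))
x(I) = 4 + I² + 2*I²*(5 + I) (x(I) = (I² + (2*I*(5 + I))*I) + 4 = (I² + 2*I²*(5 + I)) + 4 = 4 + I² + 2*I²*(5 + I))
(31*x(3))*h(g(-1), 2) = (31*(4 + 2*3³ + 11*3²))*3 = (31*(4 + 2*27 + 11*9))*3 = (31*(4 + 54 + 99))*3 = (31*157)*3 = 4867*3 = 14601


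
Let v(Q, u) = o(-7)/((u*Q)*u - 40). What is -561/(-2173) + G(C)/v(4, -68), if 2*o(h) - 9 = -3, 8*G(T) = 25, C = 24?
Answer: 41776486/2173 ≈ 19225.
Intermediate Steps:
G(T) = 25/8 (G(T) = (⅛)*25 = 25/8)
o(h) = 3 (o(h) = 9/2 + (½)*(-3) = 9/2 - 3/2 = 3)
v(Q, u) = 3/(-40 + Q*u²) (v(Q, u) = 3/((u*Q)*u - 40) = 3/((Q*u)*u - 40) = 3/(Q*u² - 40) = 3/(-40 + Q*u²))
-561/(-2173) + G(C)/v(4, -68) = -561/(-2173) + 25/(8*((3/(-40 + 4*(-68)²)))) = -561*(-1/2173) + 25/(8*((3/(-40 + 4*4624)))) = 561/2173 + 25/(8*((3/(-40 + 18496)))) = 561/2173 + 25/(8*((3/18456))) = 561/2173 + 25/(8*((3*(1/18456)))) = 561/2173 + 25/(8*(1/6152)) = 561/2173 + (25/8)*6152 = 561/2173 + 19225 = 41776486/2173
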